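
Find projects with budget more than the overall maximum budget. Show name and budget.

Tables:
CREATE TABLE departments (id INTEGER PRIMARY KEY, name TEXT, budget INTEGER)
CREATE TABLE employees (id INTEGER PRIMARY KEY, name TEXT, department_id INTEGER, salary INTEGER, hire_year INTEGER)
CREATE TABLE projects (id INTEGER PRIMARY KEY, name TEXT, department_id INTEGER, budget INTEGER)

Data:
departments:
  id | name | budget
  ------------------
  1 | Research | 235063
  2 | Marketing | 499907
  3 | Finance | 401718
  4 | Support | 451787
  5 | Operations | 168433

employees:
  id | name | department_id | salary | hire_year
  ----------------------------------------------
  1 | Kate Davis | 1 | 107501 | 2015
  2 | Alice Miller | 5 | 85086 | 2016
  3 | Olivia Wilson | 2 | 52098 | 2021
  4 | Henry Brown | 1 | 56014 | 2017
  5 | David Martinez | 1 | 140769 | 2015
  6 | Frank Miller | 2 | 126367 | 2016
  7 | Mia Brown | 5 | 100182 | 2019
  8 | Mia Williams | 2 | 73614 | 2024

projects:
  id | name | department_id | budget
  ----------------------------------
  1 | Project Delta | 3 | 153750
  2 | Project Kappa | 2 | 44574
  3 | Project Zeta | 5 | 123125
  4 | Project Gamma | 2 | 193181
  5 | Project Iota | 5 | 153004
SELECT name, budget FROM projects WHERE budget > (SELECT MAX(budget) FROM projects)

Execution result:
(no rows)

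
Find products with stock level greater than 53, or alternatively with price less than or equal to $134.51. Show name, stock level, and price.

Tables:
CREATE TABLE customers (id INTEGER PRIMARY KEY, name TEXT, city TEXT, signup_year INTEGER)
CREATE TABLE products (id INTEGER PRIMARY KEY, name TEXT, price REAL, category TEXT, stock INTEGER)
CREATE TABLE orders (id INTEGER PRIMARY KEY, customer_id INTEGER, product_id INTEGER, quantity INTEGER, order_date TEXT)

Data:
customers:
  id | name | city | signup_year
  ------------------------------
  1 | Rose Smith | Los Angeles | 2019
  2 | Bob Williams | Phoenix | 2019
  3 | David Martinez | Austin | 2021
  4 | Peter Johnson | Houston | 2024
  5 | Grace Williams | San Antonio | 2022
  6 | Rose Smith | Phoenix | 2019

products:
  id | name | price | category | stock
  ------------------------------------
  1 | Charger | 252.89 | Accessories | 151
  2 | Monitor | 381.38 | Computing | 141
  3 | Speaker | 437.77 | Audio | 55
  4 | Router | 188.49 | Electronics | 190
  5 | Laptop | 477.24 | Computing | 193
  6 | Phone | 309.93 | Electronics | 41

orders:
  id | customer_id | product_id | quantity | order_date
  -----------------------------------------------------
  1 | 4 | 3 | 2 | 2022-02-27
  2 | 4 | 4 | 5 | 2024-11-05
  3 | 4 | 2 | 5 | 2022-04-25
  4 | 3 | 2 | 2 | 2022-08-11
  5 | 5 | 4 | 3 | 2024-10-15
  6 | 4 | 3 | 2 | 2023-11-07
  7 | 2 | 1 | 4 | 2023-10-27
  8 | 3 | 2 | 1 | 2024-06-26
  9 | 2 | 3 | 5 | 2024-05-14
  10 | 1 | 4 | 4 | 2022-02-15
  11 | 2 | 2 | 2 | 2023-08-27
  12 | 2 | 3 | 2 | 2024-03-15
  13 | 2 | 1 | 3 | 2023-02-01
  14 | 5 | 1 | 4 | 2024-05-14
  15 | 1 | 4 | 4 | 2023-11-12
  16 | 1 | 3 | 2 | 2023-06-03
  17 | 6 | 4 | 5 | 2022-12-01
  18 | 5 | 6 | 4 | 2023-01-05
SELECT name, stock, price FROM products WHERE stock > 53 OR price <= 134.51

Execution result:
name | stock | price
Charger | 151 | 252.89
Monitor | 141 | 381.38
Speaker | 55 | 437.77
Router | 190 | 188.49
Laptop | 193 | 477.24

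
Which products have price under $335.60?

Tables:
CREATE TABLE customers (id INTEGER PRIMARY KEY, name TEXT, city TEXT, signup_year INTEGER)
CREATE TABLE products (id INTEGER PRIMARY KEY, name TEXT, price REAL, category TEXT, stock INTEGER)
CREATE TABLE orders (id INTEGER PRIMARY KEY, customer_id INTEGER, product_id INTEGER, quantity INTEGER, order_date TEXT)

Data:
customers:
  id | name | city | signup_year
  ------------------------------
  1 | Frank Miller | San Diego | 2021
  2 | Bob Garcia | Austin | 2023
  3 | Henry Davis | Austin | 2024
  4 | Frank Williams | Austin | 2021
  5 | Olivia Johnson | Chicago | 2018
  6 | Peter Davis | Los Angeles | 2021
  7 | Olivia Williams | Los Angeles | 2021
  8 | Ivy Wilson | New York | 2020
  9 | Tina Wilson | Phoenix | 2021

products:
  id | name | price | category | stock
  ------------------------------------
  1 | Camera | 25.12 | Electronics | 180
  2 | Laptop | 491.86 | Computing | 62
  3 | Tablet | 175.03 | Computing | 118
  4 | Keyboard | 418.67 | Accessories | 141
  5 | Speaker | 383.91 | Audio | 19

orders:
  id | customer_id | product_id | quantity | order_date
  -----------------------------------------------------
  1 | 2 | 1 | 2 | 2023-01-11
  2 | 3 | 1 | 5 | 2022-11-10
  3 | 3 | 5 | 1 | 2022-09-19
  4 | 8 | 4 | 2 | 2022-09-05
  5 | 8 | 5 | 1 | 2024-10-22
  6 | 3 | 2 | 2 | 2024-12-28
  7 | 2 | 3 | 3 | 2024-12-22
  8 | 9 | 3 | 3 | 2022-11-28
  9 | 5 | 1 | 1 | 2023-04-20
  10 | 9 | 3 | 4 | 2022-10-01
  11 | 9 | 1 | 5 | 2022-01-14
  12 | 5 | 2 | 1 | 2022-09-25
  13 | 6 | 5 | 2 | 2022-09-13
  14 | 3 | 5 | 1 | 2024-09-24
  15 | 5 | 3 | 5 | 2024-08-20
SELECT name, price FROM products WHERE price < 335.6

Execution result:
name | price
Camera | 25.12
Tablet | 175.03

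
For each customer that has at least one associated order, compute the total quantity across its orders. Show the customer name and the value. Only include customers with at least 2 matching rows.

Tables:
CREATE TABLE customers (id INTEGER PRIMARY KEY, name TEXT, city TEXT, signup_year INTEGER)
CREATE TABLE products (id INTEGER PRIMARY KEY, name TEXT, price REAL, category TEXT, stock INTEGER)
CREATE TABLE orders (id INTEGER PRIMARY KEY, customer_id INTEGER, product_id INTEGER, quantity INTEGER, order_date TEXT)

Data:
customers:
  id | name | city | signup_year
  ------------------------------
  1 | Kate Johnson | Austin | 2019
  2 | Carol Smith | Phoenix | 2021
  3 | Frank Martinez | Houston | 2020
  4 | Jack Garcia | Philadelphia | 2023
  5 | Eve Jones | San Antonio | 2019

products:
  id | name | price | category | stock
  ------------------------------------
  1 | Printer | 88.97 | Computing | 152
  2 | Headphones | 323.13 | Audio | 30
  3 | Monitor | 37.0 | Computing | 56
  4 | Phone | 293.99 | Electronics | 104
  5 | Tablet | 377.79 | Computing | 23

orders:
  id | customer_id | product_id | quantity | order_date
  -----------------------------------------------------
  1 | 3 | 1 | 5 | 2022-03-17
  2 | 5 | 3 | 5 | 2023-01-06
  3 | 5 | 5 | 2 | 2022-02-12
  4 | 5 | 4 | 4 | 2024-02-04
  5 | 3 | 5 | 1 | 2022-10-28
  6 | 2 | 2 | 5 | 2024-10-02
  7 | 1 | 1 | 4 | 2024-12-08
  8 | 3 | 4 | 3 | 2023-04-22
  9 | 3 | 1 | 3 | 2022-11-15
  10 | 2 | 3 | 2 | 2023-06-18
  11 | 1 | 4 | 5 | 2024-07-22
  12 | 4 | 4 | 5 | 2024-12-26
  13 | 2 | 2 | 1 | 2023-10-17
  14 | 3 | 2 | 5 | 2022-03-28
SELECT p.name, SUM(c.quantity) AS sum_quantity FROM orders c JOIN customers p ON c.customer_id = p.id GROUP BY p.id, p.name HAVING COUNT(*) >= 2

Execution result:
name | sum_quantity
Kate Johnson | 9
Carol Smith | 8
Frank Martinez | 17
Eve Jones | 11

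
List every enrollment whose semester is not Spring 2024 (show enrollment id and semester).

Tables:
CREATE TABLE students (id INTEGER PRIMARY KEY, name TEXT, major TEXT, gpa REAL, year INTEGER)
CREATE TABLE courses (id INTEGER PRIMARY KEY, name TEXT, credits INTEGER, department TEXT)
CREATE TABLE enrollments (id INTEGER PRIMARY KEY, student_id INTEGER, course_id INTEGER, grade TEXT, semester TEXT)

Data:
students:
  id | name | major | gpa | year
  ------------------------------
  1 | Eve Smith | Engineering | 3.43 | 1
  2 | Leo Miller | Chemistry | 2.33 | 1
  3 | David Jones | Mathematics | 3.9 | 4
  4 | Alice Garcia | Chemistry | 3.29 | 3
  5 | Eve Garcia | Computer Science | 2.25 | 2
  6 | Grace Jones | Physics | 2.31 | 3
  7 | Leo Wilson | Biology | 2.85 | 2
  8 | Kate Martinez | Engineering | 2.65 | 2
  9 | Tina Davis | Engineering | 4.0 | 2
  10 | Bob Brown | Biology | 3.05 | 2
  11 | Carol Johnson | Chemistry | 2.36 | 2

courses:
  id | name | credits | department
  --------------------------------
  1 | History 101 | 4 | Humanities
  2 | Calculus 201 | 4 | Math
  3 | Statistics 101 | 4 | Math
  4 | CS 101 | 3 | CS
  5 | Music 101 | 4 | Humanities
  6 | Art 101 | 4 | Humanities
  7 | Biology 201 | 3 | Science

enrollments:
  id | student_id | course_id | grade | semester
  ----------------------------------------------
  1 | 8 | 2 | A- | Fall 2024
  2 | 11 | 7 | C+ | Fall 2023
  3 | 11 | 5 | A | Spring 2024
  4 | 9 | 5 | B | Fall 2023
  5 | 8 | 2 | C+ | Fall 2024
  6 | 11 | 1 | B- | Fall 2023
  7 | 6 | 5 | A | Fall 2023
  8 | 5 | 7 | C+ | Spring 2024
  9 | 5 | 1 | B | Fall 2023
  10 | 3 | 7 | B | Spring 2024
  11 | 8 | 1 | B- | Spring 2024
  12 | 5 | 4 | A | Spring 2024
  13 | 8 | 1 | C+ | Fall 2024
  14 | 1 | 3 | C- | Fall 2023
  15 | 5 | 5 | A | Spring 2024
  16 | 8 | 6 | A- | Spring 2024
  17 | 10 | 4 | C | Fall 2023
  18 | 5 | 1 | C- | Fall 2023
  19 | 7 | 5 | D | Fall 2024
SELECT id, semester FROM enrollments WHERE semester <> 'Spring 2024'

Execution result:
id | semester
1 | Fall 2024
2 | Fall 2023
4 | Fall 2023
5 | Fall 2024
6 | Fall 2023
7 | Fall 2023
9 | Fall 2023
13 | Fall 2024
14 | Fall 2023
17 | Fall 2023
18 | Fall 2023
19 | Fall 2024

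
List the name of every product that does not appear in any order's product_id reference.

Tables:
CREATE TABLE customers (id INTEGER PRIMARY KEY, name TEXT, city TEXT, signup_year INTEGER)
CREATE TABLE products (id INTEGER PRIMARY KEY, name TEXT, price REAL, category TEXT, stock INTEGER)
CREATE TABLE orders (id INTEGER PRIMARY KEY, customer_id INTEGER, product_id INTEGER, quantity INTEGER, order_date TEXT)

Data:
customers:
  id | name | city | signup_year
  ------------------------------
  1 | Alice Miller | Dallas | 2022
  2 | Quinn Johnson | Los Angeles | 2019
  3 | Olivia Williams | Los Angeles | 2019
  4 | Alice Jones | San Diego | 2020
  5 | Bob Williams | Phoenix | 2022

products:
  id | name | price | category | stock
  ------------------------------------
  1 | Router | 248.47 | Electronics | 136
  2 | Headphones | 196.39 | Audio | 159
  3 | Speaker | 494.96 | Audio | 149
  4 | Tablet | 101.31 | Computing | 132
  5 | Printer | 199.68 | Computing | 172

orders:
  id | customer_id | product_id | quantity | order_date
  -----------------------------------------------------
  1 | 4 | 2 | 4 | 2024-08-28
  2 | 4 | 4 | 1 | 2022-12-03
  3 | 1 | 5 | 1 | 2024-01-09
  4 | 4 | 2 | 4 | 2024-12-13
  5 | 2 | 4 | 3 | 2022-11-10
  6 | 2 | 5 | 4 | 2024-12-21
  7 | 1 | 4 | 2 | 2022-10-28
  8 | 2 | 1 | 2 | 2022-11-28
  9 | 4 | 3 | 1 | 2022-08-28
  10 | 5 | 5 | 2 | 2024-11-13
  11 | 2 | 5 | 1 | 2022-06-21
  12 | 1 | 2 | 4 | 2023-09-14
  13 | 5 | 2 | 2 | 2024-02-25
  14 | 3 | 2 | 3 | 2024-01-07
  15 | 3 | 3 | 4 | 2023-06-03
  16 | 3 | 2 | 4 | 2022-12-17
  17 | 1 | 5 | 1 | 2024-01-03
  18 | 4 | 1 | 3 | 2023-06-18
SELECT p.name FROM products p LEFT JOIN orders c ON c.product_id = p.id WHERE c.id IS NULL

Execution result:
(no rows)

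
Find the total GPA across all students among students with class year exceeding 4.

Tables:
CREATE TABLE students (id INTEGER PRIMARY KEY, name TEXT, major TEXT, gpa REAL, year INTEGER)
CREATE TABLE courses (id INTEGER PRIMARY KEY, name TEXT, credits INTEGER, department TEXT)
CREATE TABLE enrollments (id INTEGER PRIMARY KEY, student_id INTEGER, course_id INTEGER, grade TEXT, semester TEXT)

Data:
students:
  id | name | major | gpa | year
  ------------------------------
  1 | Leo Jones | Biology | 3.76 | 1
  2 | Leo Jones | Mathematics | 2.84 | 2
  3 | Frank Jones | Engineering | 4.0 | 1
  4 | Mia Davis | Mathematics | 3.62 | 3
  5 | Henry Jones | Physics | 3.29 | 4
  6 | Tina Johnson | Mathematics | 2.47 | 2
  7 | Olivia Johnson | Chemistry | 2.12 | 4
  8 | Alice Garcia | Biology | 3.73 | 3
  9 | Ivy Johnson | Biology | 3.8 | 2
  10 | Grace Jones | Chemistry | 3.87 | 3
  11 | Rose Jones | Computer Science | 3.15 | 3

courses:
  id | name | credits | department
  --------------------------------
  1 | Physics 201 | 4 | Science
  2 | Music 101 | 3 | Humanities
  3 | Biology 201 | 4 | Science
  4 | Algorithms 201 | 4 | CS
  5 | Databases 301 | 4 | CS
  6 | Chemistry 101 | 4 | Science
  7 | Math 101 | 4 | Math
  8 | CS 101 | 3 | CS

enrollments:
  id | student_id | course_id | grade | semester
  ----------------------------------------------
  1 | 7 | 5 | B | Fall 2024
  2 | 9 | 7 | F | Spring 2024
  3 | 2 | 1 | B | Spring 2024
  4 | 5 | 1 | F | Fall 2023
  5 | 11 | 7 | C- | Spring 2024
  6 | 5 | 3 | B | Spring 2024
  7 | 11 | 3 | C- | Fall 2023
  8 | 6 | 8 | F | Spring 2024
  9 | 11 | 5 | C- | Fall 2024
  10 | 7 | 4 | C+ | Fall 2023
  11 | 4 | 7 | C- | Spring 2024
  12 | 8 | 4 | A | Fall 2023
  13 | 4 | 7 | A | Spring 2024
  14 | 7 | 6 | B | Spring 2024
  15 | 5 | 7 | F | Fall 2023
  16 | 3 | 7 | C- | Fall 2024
SELECT SUM(gpa) FROM students WHERE year > 4

Execution result:
NULL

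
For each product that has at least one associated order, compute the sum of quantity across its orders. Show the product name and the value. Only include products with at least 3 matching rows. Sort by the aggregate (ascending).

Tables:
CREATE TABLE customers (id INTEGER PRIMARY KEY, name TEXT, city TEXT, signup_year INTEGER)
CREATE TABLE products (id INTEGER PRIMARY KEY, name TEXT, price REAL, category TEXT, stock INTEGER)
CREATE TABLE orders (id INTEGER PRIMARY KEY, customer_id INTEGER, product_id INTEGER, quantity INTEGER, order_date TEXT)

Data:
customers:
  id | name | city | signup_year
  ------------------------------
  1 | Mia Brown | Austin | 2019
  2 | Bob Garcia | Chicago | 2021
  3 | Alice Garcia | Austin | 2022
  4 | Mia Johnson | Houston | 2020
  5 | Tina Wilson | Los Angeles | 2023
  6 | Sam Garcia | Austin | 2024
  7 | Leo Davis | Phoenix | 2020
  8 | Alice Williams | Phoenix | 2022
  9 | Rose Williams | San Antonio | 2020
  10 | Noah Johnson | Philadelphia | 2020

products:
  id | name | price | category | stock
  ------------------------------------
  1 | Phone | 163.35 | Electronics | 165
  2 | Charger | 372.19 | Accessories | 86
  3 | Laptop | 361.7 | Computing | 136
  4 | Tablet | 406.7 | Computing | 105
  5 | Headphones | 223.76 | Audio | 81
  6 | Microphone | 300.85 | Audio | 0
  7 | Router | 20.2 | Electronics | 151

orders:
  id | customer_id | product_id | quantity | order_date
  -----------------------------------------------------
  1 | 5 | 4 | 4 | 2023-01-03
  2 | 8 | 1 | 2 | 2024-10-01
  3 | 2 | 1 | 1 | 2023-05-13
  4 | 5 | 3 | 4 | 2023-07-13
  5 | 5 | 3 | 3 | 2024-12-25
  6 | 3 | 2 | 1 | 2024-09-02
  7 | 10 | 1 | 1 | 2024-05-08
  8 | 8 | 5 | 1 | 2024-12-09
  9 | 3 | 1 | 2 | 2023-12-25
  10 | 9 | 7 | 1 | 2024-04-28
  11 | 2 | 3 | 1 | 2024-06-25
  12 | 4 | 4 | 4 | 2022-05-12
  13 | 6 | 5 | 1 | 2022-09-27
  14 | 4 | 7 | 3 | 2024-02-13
SELECT p.name, SUM(c.quantity) AS sum_quantity FROM orders c JOIN products p ON c.product_id = p.id GROUP BY p.id, p.name HAVING COUNT(*) >= 3 ORDER BY sum_quantity ASC

Execution result:
name | sum_quantity
Phone | 6
Laptop | 8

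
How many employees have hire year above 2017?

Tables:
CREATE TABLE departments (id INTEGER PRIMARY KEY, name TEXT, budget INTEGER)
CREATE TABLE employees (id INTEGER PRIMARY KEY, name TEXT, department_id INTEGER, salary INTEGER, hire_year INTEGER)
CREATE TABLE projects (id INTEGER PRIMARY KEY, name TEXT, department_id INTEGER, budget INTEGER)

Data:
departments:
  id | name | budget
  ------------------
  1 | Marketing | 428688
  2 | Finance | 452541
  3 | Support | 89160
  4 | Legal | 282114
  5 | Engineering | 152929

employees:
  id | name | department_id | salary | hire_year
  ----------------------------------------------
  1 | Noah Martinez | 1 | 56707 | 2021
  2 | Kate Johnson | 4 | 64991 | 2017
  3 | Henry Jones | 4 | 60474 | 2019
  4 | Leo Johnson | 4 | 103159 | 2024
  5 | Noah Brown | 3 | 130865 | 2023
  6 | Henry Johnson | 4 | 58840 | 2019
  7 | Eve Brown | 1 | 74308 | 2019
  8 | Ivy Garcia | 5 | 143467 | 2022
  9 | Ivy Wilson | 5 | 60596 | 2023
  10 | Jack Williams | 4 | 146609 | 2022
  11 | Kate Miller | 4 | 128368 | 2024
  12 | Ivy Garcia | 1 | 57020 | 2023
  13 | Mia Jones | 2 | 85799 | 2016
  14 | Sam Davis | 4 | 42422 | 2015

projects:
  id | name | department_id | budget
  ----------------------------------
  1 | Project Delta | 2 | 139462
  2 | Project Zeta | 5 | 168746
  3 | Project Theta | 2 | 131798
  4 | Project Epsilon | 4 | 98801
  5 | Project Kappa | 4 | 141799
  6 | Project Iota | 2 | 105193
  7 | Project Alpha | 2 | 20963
SELECT COUNT(*) FROM employees WHERE hire_year > 2017

Execution result:
11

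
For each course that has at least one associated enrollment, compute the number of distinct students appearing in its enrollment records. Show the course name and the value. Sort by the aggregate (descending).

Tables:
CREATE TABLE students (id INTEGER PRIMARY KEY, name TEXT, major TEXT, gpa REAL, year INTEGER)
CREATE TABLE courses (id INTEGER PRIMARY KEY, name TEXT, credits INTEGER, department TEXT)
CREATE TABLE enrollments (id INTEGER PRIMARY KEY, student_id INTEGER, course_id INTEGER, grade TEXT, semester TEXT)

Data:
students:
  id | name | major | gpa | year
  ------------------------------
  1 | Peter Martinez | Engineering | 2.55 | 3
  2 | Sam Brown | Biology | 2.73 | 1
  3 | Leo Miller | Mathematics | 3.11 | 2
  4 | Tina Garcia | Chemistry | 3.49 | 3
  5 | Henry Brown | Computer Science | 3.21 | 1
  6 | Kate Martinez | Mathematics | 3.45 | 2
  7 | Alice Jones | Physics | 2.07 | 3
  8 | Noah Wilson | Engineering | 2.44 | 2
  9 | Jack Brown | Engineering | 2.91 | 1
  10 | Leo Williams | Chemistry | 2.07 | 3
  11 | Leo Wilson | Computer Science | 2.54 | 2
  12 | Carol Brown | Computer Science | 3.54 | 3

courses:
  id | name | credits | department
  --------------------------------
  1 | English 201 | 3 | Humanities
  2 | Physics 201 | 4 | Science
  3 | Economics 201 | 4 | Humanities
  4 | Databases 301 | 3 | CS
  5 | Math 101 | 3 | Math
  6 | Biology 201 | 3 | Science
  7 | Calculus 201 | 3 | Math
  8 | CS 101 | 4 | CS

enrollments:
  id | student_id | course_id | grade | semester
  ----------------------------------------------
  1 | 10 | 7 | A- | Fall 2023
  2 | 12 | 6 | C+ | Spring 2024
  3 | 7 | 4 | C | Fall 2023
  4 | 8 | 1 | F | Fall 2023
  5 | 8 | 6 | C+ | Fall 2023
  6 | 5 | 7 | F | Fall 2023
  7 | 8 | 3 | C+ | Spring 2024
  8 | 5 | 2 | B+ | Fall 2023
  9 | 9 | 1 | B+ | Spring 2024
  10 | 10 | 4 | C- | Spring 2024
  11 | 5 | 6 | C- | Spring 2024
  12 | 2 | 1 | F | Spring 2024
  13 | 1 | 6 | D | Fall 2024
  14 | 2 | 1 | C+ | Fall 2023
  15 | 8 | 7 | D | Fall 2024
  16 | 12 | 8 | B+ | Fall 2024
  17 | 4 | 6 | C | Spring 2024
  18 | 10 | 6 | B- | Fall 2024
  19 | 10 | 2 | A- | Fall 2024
SELECT p.name, COUNT(DISTINCT c.student_id) AS distinct_student_count FROM enrollments c JOIN courses p ON c.course_id = p.id GROUP BY p.id, p.name ORDER BY distinct_student_count DESC

Execution result:
name | distinct_student_count
Biology 201 | 6
English 201 | 3
Calculus 201 | 3
Physics 201 | 2
Databases 301 | 2
Economics 201 | 1
CS 101 | 1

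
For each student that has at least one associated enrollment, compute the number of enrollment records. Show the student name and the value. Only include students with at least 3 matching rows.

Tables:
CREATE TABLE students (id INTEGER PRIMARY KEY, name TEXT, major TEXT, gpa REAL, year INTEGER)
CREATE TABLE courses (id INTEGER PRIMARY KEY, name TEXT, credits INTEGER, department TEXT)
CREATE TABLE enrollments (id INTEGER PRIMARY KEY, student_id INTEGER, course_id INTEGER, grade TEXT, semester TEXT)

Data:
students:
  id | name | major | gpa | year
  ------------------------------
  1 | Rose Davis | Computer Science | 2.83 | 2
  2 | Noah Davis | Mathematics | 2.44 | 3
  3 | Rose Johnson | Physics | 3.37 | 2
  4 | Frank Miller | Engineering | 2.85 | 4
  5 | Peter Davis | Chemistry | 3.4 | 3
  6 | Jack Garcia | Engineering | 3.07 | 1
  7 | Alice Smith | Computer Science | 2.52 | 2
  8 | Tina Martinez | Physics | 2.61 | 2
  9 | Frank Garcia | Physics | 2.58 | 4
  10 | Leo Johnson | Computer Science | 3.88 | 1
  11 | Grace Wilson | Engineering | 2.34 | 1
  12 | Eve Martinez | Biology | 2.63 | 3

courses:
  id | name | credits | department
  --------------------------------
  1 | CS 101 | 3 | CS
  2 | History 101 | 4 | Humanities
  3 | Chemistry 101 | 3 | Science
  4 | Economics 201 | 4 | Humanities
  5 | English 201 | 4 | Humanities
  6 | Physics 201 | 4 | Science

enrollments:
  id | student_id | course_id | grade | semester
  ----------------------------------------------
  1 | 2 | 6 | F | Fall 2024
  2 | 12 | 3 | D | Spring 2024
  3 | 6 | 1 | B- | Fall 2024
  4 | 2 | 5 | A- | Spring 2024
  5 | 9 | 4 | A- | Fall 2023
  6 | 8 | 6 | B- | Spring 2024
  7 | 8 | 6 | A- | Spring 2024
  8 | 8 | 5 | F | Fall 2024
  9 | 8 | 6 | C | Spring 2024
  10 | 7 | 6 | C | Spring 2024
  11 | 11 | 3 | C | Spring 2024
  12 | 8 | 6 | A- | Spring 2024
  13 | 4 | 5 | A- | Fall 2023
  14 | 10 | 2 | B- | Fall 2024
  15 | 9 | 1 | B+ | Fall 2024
SELECT p.name, COUNT(*) AS n FROM enrollments c JOIN students p ON c.student_id = p.id GROUP BY p.id, p.name HAVING COUNT(*) >= 3

Execution result:
name | n
Tina Martinez | 5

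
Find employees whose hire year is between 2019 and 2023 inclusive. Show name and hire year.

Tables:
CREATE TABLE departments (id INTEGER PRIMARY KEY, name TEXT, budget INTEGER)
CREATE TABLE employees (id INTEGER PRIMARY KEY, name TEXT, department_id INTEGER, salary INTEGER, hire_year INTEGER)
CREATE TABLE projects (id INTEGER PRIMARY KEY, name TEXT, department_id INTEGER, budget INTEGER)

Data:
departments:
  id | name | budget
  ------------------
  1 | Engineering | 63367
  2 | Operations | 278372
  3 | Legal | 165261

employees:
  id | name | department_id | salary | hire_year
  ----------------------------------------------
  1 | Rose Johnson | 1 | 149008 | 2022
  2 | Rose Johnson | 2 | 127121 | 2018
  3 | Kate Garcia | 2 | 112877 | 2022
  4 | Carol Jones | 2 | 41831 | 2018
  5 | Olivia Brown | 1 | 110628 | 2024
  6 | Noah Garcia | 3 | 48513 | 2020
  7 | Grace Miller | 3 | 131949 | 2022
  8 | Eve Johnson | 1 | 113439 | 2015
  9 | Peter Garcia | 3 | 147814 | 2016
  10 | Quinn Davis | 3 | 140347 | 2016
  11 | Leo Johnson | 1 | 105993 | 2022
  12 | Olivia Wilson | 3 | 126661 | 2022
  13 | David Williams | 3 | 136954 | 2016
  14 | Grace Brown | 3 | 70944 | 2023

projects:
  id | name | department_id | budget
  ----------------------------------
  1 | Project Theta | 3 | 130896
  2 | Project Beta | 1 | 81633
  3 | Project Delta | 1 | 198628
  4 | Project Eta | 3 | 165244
SELECT name, hire_year FROM employees WHERE hire_year BETWEEN 2019 AND 2023

Execution result:
name | hire_year
Rose Johnson | 2022
Kate Garcia | 2022
Noah Garcia | 2020
Grace Miller | 2022
Leo Johnson | 2022
Olivia Wilson | 2022
Grace Brown | 2023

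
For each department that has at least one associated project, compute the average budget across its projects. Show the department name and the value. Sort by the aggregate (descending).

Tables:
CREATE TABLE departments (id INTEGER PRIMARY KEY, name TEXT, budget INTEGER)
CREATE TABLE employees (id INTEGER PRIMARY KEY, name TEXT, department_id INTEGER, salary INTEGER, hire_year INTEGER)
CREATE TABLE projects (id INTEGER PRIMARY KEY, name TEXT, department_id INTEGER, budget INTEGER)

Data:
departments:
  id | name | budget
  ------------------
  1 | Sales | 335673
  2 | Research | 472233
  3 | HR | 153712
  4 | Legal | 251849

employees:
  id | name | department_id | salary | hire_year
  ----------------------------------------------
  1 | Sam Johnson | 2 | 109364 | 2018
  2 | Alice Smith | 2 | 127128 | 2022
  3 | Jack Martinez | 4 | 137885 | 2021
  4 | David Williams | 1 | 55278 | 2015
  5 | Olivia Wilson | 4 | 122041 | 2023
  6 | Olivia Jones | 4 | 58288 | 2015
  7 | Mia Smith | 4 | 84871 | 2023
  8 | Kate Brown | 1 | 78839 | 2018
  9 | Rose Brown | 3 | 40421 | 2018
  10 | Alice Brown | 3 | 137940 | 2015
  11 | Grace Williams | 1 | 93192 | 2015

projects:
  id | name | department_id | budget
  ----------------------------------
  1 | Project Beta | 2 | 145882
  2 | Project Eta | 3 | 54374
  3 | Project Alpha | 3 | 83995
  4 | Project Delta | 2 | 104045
SELECT p.name, AVG(c.budget) AS avg_budget FROM projects c JOIN departments p ON c.department_id = p.id GROUP BY p.id, p.name ORDER BY avg_budget DESC

Execution result:
name | avg_budget
Research | 124963.50
HR | 69184.50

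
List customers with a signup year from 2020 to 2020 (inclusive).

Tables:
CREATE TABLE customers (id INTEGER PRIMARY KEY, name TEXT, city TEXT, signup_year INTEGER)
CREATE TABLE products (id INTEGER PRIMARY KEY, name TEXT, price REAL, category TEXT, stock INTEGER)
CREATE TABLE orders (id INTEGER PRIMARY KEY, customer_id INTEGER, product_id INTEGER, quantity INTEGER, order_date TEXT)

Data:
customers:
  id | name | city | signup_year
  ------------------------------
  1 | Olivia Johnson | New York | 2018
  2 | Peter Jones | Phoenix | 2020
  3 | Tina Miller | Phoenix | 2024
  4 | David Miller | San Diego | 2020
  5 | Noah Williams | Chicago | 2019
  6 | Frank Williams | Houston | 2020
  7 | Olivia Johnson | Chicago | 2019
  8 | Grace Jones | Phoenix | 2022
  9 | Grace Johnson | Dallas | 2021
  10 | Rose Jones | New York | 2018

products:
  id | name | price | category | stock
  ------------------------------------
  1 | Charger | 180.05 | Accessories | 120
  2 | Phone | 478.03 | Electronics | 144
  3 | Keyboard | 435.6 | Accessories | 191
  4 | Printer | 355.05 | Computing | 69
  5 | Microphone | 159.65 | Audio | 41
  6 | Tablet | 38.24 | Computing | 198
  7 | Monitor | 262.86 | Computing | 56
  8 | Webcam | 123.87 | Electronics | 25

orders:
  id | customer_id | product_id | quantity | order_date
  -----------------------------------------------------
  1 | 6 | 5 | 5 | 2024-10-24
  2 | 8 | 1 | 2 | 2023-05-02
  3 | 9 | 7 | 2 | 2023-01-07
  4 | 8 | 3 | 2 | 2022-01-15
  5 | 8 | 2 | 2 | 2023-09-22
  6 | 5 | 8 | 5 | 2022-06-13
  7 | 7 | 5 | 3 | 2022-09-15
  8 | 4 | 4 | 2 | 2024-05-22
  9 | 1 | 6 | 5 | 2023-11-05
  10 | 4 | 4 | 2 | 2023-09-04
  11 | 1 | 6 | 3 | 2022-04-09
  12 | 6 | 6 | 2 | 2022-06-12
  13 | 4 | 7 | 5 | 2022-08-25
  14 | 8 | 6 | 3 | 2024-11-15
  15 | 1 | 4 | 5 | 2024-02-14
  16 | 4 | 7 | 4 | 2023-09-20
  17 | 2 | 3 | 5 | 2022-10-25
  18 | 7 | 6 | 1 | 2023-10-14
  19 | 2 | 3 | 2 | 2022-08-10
SELECT name, signup_year FROM customers WHERE signup_year BETWEEN 2020 AND 2020

Execution result:
name | signup_year
Peter Jones | 2020
David Miller | 2020
Frank Williams | 2020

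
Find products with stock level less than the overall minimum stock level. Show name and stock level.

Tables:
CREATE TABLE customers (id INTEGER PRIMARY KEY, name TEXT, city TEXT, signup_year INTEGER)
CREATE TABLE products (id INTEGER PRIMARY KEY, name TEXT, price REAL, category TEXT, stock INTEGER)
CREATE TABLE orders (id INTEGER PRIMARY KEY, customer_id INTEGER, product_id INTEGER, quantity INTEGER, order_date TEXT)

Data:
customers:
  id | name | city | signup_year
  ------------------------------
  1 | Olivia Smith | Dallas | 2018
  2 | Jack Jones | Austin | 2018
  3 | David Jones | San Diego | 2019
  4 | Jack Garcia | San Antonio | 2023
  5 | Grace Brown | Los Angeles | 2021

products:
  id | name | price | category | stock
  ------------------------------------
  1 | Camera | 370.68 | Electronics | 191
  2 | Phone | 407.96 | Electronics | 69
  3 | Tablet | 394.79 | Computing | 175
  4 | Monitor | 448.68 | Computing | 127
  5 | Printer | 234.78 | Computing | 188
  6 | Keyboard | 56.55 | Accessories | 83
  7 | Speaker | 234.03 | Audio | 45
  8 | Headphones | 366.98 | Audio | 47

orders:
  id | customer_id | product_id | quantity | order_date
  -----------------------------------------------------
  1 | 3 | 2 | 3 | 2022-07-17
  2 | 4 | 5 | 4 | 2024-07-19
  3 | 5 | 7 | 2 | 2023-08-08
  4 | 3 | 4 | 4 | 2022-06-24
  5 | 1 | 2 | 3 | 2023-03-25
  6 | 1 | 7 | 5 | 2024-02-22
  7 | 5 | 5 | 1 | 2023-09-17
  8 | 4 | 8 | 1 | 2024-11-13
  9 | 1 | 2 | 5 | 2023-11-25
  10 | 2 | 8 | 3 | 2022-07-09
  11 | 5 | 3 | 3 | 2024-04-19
SELECT name, stock FROM products WHERE stock < (SELECT MIN(stock) FROM products)

Execution result:
(no rows)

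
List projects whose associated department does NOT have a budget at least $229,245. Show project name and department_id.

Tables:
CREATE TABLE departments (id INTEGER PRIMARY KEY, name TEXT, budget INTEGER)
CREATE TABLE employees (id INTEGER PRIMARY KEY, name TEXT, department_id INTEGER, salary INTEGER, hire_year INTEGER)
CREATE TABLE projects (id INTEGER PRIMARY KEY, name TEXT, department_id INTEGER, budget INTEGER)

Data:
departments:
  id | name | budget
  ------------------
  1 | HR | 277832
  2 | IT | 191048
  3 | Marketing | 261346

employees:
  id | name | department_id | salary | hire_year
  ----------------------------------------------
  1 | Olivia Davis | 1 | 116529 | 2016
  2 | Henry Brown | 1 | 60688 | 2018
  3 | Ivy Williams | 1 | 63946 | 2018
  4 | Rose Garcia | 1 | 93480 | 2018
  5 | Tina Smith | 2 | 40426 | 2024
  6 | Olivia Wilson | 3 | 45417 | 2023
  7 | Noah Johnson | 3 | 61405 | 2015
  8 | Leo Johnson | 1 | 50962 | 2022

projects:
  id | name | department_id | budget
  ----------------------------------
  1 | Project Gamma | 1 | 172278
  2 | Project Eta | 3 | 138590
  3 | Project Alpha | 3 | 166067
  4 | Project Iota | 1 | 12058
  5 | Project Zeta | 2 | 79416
SELECT name, department_id FROM projects WHERE department_id NOT IN (SELECT id FROM departments WHERE budget >= 229245)

Execution result:
name | department_id
Project Zeta | 2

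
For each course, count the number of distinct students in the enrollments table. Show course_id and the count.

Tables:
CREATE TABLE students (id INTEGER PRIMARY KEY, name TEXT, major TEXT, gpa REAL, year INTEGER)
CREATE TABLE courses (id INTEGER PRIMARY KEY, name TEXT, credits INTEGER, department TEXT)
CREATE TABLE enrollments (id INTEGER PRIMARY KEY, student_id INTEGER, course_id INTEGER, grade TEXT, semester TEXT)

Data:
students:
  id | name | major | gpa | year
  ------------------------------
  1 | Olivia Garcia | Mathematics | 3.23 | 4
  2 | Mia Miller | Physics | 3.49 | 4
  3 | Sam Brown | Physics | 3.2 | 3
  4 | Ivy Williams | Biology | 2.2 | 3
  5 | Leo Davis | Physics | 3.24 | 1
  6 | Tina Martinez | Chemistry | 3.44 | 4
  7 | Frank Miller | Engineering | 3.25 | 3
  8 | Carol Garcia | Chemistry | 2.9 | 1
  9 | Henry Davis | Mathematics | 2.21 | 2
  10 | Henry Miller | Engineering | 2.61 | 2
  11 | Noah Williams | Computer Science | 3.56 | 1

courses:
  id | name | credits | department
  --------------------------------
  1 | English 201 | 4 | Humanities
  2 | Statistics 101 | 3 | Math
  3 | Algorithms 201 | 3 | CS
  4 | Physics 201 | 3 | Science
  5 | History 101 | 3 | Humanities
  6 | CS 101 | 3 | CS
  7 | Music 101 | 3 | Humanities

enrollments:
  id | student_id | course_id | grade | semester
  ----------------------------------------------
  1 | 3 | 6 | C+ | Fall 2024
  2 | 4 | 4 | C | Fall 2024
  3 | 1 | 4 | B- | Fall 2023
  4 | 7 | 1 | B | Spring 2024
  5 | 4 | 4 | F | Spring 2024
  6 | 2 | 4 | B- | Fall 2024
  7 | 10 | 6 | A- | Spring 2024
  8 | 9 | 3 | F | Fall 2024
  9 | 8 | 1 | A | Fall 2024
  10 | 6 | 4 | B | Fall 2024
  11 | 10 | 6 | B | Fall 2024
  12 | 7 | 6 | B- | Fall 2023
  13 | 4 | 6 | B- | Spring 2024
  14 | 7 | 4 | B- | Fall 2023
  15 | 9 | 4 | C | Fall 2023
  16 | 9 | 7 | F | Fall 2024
SELECT course_id, COUNT(DISTINCT student_id) AS distinct_student_count FROM enrollments GROUP BY course_id

Execution result:
course_id | distinct_student_count
1 | 2
3 | 1
4 | 6
6 | 4
7 | 1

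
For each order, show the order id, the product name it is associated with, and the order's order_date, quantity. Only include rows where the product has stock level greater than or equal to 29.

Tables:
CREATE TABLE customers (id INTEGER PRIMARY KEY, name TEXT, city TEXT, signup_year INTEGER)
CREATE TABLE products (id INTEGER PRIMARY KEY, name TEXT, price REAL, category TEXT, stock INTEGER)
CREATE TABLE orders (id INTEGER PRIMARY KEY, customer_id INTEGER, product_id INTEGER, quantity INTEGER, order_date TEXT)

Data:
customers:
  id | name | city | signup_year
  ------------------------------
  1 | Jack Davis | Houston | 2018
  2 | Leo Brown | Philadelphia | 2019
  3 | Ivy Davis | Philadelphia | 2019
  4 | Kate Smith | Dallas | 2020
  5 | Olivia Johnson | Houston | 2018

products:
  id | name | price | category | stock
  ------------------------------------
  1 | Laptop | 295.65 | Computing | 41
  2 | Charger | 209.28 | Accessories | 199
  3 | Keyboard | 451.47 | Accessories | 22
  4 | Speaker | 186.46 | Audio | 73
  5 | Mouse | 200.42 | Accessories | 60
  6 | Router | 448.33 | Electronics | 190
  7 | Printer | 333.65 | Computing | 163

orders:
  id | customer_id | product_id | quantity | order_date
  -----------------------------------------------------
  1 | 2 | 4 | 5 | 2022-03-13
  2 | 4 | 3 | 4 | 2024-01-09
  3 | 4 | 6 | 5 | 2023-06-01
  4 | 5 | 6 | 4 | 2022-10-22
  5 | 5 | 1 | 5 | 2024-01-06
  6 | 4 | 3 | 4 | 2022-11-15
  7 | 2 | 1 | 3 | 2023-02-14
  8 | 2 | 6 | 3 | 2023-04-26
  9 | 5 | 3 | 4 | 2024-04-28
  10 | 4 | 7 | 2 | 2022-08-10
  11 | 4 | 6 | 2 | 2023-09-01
SELECT c.id, p.name AS product, c.order_date, c.quantity FROM orders c JOIN products p ON c.product_id = p.id WHERE p.stock >= 29

Execution result:
id | product | order_date | quantity
1 | Speaker | 2022-03-13 | 5
3 | Router | 2023-06-01 | 5
4 | Router | 2022-10-22 | 4
5 | Laptop | 2024-01-06 | 5
7 | Laptop | 2023-02-14 | 3
8 | Router | 2023-04-26 | 3
10 | Printer | 2022-08-10 | 2
11 | Router | 2023-09-01 | 2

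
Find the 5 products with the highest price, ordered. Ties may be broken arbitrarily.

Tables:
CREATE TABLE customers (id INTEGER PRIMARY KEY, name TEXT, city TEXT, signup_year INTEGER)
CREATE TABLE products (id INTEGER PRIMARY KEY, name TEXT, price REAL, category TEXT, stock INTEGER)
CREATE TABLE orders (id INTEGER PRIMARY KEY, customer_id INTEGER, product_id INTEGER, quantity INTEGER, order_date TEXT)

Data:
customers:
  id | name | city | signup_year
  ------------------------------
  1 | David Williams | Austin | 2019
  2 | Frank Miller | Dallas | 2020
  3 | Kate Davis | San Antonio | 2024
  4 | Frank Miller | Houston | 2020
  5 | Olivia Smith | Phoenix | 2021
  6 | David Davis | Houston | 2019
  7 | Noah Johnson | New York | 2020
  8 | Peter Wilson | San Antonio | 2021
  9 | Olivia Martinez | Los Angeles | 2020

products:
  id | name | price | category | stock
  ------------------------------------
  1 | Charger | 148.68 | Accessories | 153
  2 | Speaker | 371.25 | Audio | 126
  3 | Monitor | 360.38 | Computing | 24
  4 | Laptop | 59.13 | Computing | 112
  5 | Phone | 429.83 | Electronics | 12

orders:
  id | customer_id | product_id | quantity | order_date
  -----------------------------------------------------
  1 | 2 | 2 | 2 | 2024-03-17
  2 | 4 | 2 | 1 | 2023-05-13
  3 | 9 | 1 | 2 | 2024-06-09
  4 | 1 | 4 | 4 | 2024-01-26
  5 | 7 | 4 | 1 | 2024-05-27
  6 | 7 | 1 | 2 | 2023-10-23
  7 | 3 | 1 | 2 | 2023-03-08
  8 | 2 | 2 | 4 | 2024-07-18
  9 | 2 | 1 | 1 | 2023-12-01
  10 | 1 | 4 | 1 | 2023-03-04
SELECT name, price FROM products ORDER BY price DESC LIMIT 5

Execution result:
name | price
Phone | 429.83
Speaker | 371.25
Monitor | 360.38
Charger | 148.68
Laptop | 59.13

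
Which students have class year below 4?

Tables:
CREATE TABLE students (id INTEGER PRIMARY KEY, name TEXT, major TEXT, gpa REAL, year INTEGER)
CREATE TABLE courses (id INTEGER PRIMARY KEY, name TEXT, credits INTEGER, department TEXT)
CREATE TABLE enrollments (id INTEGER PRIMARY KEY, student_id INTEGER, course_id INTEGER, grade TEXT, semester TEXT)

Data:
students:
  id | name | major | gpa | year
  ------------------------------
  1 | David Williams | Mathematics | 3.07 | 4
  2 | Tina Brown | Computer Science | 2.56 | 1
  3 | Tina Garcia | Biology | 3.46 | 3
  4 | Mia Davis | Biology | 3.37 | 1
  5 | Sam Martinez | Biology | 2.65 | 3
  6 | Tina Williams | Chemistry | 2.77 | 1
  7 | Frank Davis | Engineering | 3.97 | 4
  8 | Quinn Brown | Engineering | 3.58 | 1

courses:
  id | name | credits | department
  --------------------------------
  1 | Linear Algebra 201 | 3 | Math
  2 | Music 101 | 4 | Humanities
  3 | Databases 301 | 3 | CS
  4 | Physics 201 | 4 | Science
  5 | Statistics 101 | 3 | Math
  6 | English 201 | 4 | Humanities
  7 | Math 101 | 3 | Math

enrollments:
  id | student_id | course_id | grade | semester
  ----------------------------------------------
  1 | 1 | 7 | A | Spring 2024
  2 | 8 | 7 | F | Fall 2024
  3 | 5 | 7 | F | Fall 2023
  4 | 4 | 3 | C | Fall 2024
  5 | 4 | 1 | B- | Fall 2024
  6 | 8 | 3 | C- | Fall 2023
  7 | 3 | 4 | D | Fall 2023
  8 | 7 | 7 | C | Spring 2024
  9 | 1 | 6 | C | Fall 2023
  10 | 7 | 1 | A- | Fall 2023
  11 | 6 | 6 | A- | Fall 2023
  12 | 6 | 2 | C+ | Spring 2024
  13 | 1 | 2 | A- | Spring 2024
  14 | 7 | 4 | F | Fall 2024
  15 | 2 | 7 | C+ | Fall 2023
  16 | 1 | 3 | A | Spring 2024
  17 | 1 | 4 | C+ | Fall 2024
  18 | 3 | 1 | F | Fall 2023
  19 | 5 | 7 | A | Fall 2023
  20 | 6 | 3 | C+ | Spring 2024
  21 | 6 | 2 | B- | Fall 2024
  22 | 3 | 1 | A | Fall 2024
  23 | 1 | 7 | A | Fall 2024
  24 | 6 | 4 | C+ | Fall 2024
SELECT name, year FROM students WHERE year < 4

Execution result:
name | year
Tina Brown | 1
Tina Garcia | 3
Mia Davis | 1
Sam Martinez | 3
Tina Williams | 1
Quinn Brown | 1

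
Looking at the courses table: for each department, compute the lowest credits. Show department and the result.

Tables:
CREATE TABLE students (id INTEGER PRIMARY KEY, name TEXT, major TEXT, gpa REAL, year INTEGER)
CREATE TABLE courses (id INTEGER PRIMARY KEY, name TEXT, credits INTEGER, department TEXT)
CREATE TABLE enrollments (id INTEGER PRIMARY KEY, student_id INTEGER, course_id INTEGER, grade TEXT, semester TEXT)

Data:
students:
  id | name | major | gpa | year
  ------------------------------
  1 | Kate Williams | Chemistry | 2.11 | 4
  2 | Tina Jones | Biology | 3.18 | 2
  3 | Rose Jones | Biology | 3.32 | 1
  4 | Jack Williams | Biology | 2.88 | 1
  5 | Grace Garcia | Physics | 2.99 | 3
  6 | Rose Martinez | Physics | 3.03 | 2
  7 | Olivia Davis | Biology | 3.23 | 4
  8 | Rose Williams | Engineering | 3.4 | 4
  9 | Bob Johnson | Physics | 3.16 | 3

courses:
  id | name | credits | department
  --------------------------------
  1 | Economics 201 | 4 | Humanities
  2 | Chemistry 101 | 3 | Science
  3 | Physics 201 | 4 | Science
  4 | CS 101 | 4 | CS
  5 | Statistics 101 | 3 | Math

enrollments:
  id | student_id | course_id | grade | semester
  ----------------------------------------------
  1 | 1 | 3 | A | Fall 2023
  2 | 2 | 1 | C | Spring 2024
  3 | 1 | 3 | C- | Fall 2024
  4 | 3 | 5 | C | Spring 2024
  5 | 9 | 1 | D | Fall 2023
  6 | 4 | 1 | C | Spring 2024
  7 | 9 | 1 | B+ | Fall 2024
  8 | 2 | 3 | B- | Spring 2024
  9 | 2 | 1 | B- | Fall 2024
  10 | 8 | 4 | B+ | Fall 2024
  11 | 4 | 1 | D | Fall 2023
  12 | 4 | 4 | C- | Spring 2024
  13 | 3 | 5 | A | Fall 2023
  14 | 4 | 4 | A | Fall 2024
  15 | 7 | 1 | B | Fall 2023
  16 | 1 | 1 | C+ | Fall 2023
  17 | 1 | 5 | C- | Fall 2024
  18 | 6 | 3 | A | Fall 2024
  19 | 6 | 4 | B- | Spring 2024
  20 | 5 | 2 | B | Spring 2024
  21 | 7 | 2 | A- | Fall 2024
SELECT department, MIN(credits) AS min_credits FROM courses GROUP BY department

Execution result:
department | min_credits
CS | 4
Humanities | 4
Math | 3
Science | 3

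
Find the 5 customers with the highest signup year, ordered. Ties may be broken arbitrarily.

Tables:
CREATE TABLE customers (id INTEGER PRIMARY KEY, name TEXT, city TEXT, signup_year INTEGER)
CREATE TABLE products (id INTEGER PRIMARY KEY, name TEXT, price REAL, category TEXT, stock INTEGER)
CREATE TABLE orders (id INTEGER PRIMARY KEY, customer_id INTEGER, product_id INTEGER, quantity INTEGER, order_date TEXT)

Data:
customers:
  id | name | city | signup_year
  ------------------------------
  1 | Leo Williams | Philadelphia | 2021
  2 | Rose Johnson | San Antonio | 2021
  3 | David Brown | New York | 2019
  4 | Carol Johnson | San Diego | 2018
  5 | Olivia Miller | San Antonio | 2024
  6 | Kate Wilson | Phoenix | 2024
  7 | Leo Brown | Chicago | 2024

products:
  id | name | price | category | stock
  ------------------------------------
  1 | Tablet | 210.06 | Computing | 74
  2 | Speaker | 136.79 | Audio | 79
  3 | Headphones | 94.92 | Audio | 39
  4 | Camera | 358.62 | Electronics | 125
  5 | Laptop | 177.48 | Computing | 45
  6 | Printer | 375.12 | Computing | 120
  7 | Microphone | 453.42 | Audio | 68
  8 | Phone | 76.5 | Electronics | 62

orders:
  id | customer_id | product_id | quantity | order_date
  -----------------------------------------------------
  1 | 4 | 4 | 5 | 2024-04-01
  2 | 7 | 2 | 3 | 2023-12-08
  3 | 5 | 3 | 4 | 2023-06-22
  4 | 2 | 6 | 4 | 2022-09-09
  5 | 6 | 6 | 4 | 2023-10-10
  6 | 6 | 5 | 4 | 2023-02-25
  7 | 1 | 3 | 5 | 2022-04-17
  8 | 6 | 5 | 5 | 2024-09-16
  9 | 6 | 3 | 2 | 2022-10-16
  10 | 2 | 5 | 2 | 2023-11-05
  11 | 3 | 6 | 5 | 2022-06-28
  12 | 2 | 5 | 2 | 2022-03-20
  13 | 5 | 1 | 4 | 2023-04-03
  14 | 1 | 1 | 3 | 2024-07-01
SELECT name, signup_year FROM customers ORDER BY signup_year DESC LIMIT 5

Execution result:
name | signup_year
Olivia Miller | 2024
Kate Wilson | 2024
Leo Brown | 2024
Leo Williams | 2021
Rose Johnson | 2021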